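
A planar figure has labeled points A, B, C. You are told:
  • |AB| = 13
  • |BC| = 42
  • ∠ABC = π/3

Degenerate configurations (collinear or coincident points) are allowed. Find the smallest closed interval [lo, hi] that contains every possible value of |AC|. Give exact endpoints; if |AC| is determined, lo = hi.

|AC| = √(1387)  (≈ 37.2424)

|AB| ∈ {13}
|BC| ∈ {42}
|AC| ∈ {√(1387)}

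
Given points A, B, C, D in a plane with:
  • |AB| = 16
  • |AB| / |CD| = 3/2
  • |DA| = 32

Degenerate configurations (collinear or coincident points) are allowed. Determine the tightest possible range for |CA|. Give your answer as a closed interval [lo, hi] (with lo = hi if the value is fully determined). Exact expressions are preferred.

|CA| ∈ [64/3, 128/3]  (≈ [21.3333, 42.6667])

|AB| ∈ {16}
|AD| ∈ {32}
|CD| ∈ {32/3}
|BD| ∈ [16, 48]
|AC| ∈ [64/3, 128/3]
|BC| ∈ [16/3, 176/3]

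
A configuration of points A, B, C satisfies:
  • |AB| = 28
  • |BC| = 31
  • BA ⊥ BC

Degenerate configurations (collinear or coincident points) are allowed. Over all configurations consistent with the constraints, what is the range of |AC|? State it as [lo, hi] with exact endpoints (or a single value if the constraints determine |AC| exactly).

|AB| ∈ {28}
|BC| ∈ {31}
|AC| ∈ {√(1745)}

|AC| = √(1745)  (≈ 41.7732)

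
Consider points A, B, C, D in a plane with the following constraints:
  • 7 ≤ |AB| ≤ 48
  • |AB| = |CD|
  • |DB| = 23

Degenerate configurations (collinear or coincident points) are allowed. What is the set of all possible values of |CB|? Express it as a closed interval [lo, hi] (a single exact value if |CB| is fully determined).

|CB| ∈ [0, 71]  (≈ [0.0000, 71.0000])

|AB| ∈ [7, 48]
|BD| ∈ {23}
|CD| ∈ [7, 48]
|AD| ∈ [0, 71]
|BC| ∈ [0, 71]
|AC| ∈ [0, 119]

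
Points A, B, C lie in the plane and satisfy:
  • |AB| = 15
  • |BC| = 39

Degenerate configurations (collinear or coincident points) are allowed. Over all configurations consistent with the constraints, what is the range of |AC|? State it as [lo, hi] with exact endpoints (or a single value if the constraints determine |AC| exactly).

|AC| ∈ [24, 54]  (≈ [24.0000, 54.0000])

|AB| ∈ {15}
|BC| ∈ {39}
|AC| ∈ [24, 54]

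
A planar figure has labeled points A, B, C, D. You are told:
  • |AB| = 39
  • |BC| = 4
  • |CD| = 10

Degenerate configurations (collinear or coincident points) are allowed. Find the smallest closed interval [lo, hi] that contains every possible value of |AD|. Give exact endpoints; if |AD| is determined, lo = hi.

|AB| ∈ {39}
|BC| ∈ {4}
|CD| ∈ {10}
|AC| ∈ [35, 43]
|BD| ∈ [6, 14]
|AD| ∈ [25, 53]

|AD| ∈ [25, 53]  (≈ [25.0000, 53.0000])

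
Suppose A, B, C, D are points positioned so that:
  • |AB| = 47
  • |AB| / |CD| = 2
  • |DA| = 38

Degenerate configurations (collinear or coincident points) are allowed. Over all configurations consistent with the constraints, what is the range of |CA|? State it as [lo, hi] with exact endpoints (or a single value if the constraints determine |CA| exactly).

|CA| ∈ [29/2, 123/2]  (≈ [14.5000, 61.5000])

|AB| ∈ {47}
|AD| ∈ {38}
|CD| ∈ {47/2}
|BD| ∈ [9, 85]
|AC| ∈ [29/2, 123/2]
|BC| ∈ [0, 217/2]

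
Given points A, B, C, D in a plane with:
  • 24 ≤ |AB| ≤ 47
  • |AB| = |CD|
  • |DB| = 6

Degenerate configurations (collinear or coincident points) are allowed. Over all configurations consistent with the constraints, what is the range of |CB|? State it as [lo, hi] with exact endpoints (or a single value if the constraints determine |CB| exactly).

|CB| ∈ [18, 53]  (≈ [18.0000, 53.0000])

|AB| ∈ [24, 47]
|BD| ∈ {6}
|CD| ∈ [24, 47]
|AD| ∈ [18, 53]
|BC| ∈ [18, 53]
|AC| ∈ [0, 100]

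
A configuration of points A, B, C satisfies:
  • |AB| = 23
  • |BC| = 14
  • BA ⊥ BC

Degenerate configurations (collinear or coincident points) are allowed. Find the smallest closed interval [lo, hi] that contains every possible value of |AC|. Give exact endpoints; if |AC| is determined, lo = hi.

|AC| = 5·√(29)  (≈ 26.9258)

|AB| ∈ {23}
|BC| ∈ {14}
|AC| ∈ {5·√(29)}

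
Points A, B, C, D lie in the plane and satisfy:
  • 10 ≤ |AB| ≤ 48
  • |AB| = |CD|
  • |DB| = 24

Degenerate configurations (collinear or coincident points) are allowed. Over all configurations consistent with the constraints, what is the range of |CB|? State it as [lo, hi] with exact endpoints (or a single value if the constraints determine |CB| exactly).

|AB| ∈ [10, 48]
|BD| ∈ {24}
|CD| ∈ [10, 48]
|AD| ∈ [0, 72]
|BC| ∈ [0, 72]
|AC| ∈ [0, 120]

|CB| ∈ [0, 72]  (≈ [0.0000, 72.0000])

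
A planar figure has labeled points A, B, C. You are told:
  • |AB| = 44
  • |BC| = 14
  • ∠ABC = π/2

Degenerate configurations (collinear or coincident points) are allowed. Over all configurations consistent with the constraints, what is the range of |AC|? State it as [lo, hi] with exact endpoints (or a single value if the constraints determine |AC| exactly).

|AC| = 2·√(533)  (≈ 46.1736)

|AB| ∈ {44}
|BC| ∈ {14}
|AC| ∈ {2·√(533)}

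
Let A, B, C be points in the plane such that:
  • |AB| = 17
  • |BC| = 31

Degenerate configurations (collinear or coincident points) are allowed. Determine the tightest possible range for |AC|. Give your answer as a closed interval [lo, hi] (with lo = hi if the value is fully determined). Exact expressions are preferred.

|AC| ∈ [14, 48]  (≈ [14.0000, 48.0000])

|AB| ∈ {17}
|BC| ∈ {31}
|AC| ∈ [14, 48]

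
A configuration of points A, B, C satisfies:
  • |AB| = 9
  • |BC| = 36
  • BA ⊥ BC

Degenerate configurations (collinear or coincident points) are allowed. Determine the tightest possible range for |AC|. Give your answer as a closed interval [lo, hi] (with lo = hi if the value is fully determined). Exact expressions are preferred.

|AC| = 9·√(17)  (≈ 37.1080)

|AB| ∈ {9}
|BC| ∈ {36}
|AC| ∈ {9·√(17)}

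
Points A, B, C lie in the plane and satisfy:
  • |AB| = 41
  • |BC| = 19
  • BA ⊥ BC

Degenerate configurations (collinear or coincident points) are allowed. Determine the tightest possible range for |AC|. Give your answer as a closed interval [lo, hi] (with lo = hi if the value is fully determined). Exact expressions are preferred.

|AC| = √(2042)  (≈ 45.1885)

|AB| ∈ {41}
|BC| ∈ {19}
|AC| ∈ {√(2042)}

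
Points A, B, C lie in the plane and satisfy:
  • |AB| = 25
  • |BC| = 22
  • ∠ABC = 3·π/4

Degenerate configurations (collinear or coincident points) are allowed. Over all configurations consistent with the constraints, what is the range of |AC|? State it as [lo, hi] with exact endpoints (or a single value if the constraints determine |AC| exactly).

|AB| ∈ {25}
|BC| ∈ {22}
|AC| ∈ {√(550·√(2) + 1109)}

|AC| = √(550·√(2) + 1109)  (≈ 43.4375)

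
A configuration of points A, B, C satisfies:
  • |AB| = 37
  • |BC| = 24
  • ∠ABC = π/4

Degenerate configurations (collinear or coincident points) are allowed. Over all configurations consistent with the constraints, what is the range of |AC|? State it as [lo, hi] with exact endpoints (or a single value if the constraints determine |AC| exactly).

|AB| ∈ {37}
|BC| ∈ {24}
|AC| ∈ {√(1945 - 888·√(2))}

|AC| = √(1945 - 888·√(2))  (≈ 26.2522)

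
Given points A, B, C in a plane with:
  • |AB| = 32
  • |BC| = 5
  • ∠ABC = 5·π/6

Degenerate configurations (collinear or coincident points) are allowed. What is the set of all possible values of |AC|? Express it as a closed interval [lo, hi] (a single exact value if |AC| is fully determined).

|AB| ∈ {32}
|BC| ∈ {5}
|AC| ∈ {√(160·√(3) + 1049)}

|AC| = √(160·√(3) + 1049)  (≈ 36.4160)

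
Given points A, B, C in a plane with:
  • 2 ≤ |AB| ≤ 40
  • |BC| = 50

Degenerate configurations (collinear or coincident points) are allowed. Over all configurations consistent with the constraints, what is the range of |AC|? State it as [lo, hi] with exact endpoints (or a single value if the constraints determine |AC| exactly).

|AC| ∈ [10, 90]  (≈ [10.0000, 90.0000])

|AB| ∈ [2, 40]
|BC| ∈ {50}
|AC| ∈ [10, 90]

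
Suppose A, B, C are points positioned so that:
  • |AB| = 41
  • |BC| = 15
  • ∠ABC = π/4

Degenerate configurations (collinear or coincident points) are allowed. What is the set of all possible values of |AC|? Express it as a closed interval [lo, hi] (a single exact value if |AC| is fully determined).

|AC| = √(1906 - 615·√(2))  (≈ 32.1910)

|AB| ∈ {41}
|BC| ∈ {15}
|AC| ∈ {√(1906 - 615·√(2))}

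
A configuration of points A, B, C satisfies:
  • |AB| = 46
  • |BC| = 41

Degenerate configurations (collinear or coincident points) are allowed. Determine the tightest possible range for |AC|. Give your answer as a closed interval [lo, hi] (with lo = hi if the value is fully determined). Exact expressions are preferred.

|AB| ∈ {46}
|BC| ∈ {41}
|AC| ∈ [5, 87]

|AC| ∈ [5, 87]  (≈ [5.0000, 87.0000])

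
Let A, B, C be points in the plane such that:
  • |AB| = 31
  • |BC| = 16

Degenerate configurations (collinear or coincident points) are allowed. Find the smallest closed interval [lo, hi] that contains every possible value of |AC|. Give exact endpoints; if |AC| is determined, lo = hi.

|AB| ∈ {31}
|BC| ∈ {16}
|AC| ∈ [15, 47]

|AC| ∈ [15, 47]  (≈ [15.0000, 47.0000])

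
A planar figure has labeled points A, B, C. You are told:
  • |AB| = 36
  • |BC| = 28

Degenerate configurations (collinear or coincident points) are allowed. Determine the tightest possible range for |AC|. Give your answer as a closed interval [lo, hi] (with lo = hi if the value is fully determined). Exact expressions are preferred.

|AC| ∈ [8, 64]  (≈ [8.0000, 64.0000])

|AB| ∈ {36}
|BC| ∈ {28}
|AC| ∈ [8, 64]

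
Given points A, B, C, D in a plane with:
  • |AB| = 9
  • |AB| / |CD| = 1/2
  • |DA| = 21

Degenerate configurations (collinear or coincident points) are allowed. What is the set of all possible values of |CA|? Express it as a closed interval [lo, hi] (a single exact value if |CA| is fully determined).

|AB| ∈ {9}
|AD| ∈ {21}
|CD| ∈ {18}
|BD| ∈ [12, 30]
|AC| ∈ [3, 39]
|BC| ∈ [0, 48]

|CA| ∈ [3, 39]  (≈ [3.0000, 39.0000])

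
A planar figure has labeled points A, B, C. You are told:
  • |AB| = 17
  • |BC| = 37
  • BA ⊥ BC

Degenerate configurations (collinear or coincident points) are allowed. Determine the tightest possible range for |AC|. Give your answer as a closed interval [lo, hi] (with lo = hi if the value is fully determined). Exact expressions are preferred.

|AB| ∈ {17}
|BC| ∈ {37}
|AC| ∈ {√(1658)}

|AC| = √(1658)  (≈ 40.7185)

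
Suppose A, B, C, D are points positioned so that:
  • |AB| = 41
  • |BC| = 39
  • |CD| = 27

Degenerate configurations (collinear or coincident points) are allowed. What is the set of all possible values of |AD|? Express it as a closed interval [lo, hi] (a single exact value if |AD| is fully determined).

|AD| ∈ [0, 107]  (≈ [0.0000, 107.0000])

|AB| ∈ {41}
|BC| ∈ {39}
|CD| ∈ {27}
|AC| ∈ [2, 80]
|BD| ∈ [12, 66]
|AD| ∈ [0, 107]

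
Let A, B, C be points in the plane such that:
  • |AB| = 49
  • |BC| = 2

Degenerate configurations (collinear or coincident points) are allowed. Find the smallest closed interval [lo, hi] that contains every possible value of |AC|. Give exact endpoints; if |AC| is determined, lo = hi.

|AB| ∈ {49}
|BC| ∈ {2}
|AC| ∈ [47, 51]

|AC| ∈ [47, 51]  (≈ [47.0000, 51.0000])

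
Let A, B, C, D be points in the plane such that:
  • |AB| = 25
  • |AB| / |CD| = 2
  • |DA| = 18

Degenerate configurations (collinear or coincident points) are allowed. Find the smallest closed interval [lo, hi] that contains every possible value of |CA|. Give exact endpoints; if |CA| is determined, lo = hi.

|AB| ∈ {25}
|AD| ∈ {18}
|CD| ∈ {25/2}
|BD| ∈ [7, 43]
|AC| ∈ [11/2, 61/2]
|BC| ∈ [0, 111/2]

|CA| ∈ [11/2, 61/2]  (≈ [5.5000, 30.5000])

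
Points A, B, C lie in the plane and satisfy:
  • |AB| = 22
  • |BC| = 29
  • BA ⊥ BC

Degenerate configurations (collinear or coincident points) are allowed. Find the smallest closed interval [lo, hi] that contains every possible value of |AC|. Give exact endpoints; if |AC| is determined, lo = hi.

|AC| = 5·√(53)  (≈ 36.4005)

|AB| ∈ {22}
|BC| ∈ {29}
|AC| ∈ {5·√(53)}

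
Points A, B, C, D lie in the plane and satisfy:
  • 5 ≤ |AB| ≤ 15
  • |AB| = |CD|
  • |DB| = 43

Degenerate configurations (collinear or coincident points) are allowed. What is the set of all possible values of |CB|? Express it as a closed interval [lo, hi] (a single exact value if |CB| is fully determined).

|CB| ∈ [28, 58]  (≈ [28.0000, 58.0000])

|AB| ∈ [5, 15]
|BD| ∈ {43}
|CD| ∈ [5, 15]
|AD| ∈ [28, 58]
|BC| ∈ [28, 58]
|AC| ∈ [13, 73]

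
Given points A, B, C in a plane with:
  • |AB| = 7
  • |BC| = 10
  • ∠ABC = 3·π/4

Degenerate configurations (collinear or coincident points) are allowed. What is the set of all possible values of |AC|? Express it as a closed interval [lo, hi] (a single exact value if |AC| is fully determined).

|AC| = √(70·√(2) + 149)  (≈ 15.7479)

|AB| ∈ {7}
|BC| ∈ {10}
|AC| ∈ {√(70·√(2) + 149)}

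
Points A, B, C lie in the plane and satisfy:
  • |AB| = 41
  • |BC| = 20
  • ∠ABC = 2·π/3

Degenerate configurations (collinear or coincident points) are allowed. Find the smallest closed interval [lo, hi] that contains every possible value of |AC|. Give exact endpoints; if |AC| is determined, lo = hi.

|AB| ∈ {41}
|BC| ∈ {20}
|AC| ∈ {√(2901)}

|AC| = √(2901)  (≈ 53.8609)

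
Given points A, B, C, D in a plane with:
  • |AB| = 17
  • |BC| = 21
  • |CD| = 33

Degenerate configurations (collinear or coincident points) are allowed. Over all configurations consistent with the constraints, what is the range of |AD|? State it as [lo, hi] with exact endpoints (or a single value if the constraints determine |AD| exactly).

|AD| ∈ [0, 71]  (≈ [0.0000, 71.0000])

|AB| ∈ {17}
|BC| ∈ {21}
|CD| ∈ {33}
|AC| ∈ [4, 38]
|BD| ∈ [12, 54]
|AD| ∈ [0, 71]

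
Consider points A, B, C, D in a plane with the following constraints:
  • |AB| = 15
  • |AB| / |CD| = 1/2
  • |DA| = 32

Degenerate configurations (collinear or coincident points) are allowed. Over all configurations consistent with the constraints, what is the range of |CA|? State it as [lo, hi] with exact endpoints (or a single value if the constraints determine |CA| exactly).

|CA| ∈ [2, 62]  (≈ [2.0000, 62.0000])

|AB| ∈ {15}
|AD| ∈ {32}
|CD| ∈ {30}
|BD| ∈ [17, 47]
|AC| ∈ [2, 62]
|BC| ∈ [0, 77]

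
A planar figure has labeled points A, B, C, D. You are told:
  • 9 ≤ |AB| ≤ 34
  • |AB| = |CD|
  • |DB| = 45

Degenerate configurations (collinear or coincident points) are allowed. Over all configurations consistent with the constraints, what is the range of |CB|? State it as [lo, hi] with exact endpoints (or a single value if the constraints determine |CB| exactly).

|AB| ∈ [9, 34]
|BD| ∈ {45}
|CD| ∈ [9, 34]
|AD| ∈ [11, 79]
|BC| ∈ [11, 79]
|AC| ∈ [0, 113]

|CB| ∈ [11, 79]  (≈ [11.0000, 79.0000])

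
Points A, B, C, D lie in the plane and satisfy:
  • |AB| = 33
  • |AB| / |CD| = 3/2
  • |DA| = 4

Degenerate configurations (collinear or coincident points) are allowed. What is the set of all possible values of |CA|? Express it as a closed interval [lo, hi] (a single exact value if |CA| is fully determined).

|CA| ∈ [18, 26]  (≈ [18.0000, 26.0000])

|AB| ∈ {33}
|AD| ∈ {4}
|CD| ∈ {22}
|BD| ∈ [29, 37]
|AC| ∈ [18, 26]
|BC| ∈ [7, 59]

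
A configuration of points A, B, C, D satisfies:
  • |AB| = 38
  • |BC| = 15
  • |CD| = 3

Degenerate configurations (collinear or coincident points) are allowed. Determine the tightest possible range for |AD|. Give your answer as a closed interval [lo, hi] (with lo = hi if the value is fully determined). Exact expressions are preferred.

|AB| ∈ {38}
|BC| ∈ {15}
|CD| ∈ {3}
|AC| ∈ [23, 53]
|BD| ∈ [12, 18]
|AD| ∈ [20, 56]

|AD| ∈ [20, 56]  (≈ [20.0000, 56.0000])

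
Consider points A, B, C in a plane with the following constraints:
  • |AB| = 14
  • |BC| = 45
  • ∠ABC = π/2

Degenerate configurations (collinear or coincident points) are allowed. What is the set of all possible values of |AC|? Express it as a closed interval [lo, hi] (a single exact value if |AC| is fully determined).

|AC| = √(2221)  (≈ 47.1275)

|AB| ∈ {14}
|BC| ∈ {45}
|AC| ∈ {√(2221)}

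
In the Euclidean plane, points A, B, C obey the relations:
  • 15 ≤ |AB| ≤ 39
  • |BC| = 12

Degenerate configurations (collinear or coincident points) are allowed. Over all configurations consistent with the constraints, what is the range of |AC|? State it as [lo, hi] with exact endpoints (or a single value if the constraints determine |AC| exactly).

|AB| ∈ [15, 39]
|BC| ∈ {12}
|AC| ∈ [3, 51]

|AC| ∈ [3, 51]  (≈ [3.0000, 51.0000])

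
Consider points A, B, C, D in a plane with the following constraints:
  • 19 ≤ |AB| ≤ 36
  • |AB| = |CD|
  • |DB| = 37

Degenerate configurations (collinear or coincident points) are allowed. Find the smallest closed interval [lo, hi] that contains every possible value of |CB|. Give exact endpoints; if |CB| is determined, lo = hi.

|CB| ∈ [1, 73]  (≈ [1.0000, 73.0000])

|AB| ∈ [19, 36]
|BD| ∈ {37}
|CD| ∈ [19, 36]
|AD| ∈ [1, 73]
|BC| ∈ [1, 73]
|AC| ∈ [0, 109]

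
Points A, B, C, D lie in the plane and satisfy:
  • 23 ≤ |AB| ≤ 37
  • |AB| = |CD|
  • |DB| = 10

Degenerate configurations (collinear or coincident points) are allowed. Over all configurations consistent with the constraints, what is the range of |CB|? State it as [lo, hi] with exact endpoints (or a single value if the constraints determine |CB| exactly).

|AB| ∈ [23, 37]
|BD| ∈ {10}
|CD| ∈ [23, 37]
|AD| ∈ [13, 47]
|BC| ∈ [13, 47]
|AC| ∈ [0, 84]

|CB| ∈ [13, 47]  (≈ [13.0000, 47.0000])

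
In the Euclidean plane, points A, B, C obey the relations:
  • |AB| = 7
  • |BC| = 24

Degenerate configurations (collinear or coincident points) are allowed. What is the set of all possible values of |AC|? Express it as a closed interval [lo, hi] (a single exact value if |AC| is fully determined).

|AC| ∈ [17, 31]  (≈ [17.0000, 31.0000])

|AB| ∈ {7}
|BC| ∈ {24}
|AC| ∈ [17, 31]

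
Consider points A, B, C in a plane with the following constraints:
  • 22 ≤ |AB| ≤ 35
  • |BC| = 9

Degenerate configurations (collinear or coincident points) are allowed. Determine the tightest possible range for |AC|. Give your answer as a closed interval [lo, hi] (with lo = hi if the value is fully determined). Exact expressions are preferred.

|AB| ∈ [22, 35]
|BC| ∈ {9}
|AC| ∈ [13, 44]

|AC| ∈ [13, 44]  (≈ [13.0000, 44.0000])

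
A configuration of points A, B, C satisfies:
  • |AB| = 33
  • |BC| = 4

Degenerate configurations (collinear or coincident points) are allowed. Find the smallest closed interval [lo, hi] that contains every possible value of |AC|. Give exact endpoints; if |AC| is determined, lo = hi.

|AB| ∈ {33}
|BC| ∈ {4}
|AC| ∈ [29, 37]

|AC| ∈ [29, 37]  (≈ [29.0000, 37.0000])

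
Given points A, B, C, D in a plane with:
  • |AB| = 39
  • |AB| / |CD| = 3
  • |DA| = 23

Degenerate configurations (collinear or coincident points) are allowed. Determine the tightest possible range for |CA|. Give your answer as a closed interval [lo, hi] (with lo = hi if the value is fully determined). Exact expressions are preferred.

|CA| ∈ [10, 36]  (≈ [10.0000, 36.0000])

|AB| ∈ {39}
|AD| ∈ {23}
|CD| ∈ {13}
|BD| ∈ [16, 62]
|AC| ∈ [10, 36]
|BC| ∈ [3, 75]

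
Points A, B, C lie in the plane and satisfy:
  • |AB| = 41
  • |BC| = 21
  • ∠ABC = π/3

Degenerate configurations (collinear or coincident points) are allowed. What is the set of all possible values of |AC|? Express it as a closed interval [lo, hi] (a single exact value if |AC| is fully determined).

|AC| = √(1261)  (≈ 35.5106)

|AB| ∈ {41}
|BC| ∈ {21}
|AC| ∈ {√(1261)}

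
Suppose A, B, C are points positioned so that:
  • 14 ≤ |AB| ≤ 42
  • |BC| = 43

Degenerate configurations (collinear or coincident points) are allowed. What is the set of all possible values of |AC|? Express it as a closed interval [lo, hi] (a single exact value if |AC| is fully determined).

|AB| ∈ [14, 42]
|BC| ∈ {43}
|AC| ∈ [1, 85]

|AC| ∈ [1, 85]  (≈ [1.0000, 85.0000])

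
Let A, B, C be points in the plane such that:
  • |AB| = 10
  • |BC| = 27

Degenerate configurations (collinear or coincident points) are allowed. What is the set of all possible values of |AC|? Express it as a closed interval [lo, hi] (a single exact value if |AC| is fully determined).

|AB| ∈ {10}
|BC| ∈ {27}
|AC| ∈ [17, 37]

|AC| ∈ [17, 37]  (≈ [17.0000, 37.0000])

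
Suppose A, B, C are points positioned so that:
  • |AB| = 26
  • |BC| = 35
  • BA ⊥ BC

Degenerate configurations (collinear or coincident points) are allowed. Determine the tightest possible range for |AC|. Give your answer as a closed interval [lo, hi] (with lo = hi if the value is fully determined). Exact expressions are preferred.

|AC| = √(1901)  (≈ 43.6005)

|AB| ∈ {26}
|BC| ∈ {35}
|AC| ∈ {√(1901)}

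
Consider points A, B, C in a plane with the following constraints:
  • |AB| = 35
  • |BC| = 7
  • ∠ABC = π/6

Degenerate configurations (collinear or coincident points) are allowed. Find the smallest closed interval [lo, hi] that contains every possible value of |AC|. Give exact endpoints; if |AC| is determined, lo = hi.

|AC| = 7·√(26 - 5·√(3))  (≈ 29.1487)

|AB| ∈ {35}
|BC| ∈ {7}
|AC| ∈ {7·√(26 - 5·√(3))}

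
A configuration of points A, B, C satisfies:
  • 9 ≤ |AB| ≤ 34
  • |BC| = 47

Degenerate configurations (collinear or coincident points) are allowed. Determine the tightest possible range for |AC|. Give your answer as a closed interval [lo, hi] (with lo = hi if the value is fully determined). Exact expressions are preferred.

|AC| ∈ [13, 81]  (≈ [13.0000, 81.0000])

|AB| ∈ [9, 34]
|BC| ∈ {47}
|AC| ∈ [13, 81]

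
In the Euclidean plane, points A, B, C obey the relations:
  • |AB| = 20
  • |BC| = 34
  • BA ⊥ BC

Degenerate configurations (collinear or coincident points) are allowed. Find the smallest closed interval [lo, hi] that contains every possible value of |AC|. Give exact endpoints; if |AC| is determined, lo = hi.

|AB| ∈ {20}
|BC| ∈ {34}
|AC| ∈ {2·√(389)}

|AC| = 2·√(389)  (≈ 39.4462)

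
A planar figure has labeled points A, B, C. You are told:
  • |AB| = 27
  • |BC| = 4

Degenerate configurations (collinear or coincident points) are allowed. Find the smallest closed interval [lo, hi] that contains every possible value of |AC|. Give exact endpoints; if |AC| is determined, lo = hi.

|AC| ∈ [23, 31]  (≈ [23.0000, 31.0000])

|AB| ∈ {27}
|BC| ∈ {4}
|AC| ∈ [23, 31]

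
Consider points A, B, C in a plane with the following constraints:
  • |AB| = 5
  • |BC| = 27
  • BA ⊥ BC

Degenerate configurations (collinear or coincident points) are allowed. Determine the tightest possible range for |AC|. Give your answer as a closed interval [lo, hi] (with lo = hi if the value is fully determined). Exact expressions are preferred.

|AB| ∈ {5}
|BC| ∈ {27}
|AC| ∈ {√(754)}

|AC| = √(754)  (≈ 27.4591)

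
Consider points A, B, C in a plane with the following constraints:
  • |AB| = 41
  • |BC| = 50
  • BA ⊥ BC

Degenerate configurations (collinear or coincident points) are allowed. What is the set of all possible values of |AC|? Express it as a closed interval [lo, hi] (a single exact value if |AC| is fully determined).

|AC| = √(4181)  (≈ 64.6607)

|AB| ∈ {41}
|BC| ∈ {50}
|AC| ∈ {√(4181)}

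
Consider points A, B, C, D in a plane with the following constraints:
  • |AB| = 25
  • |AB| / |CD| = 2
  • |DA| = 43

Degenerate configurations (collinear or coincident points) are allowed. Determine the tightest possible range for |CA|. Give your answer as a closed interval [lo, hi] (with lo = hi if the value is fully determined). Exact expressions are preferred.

|AB| ∈ {25}
|AD| ∈ {43}
|CD| ∈ {25/2}
|BD| ∈ [18, 68]
|AC| ∈ [61/2, 111/2]
|BC| ∈ [11/2, 161/2]

|CA| ∈ [61/2, 111/2]  (≈ [30.5000, 55.5000])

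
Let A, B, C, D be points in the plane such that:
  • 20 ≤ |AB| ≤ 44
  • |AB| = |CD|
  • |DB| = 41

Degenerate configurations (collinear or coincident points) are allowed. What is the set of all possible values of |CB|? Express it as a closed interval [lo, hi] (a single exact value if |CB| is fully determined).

|CB| ∈ [0, 85]  (≈ [0.0000, 85.0000])

|AB| ∈ [20, 44]
|BD| ∈ {41}
|CD| ∈ [20, 44]
|AD| ∈ [0, 85]
|BC| ∈ [0, 85]
|AC| ∈ [0, 129]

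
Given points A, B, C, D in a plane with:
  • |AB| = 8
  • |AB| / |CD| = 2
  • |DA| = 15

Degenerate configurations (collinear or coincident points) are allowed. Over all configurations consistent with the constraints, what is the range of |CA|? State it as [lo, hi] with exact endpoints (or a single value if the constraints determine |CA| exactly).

|AB| ∈ {8}
|AD| ∈ {15}
|CD| ∈ {4}
|BD| ∈ [7, 23]
|AC| ∈ [11, 19]
|BC| ∈ [3, 27]

|CA| ∈ [11, 19]  (≈ [11.0000, 19.0000])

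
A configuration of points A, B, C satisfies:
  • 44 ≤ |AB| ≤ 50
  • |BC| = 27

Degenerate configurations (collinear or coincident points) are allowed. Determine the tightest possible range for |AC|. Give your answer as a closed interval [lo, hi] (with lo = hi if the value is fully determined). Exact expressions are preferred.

|AB| ∈ [44, 50]
|BC| ∈ {27}
|AC| ∈ [17, 77]

|AC| ∈ [17, 77]  (≈ [17.0000, 77.0000])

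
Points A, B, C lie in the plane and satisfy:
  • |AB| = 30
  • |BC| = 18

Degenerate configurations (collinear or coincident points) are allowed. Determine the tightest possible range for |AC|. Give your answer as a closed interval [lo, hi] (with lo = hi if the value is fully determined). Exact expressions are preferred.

|AB| ∈ {30}
|BC| ∈ {18}
|AC| ∈ [12, 48]

|AC| ∈ [12, 48]  (≈ [12.0000, 48.0000])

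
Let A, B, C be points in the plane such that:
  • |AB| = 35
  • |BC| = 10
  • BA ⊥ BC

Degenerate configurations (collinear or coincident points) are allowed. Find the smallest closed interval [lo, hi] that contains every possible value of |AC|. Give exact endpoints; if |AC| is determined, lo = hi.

|AC| = 5·√(53)  (≈ 36.4005)

|AB| ∈ {35}
|BC| ∈ {10}
|AC| ∈ {5·√(53)}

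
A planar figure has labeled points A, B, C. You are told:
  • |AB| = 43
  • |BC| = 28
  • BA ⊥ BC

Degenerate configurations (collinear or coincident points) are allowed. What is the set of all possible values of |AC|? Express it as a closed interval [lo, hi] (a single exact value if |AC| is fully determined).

|AC| = √(2633)  (≈ 51.3128)

|AB| ∈ {43}
|BC| ∈ {28}
|AC| ∈ {√(2633)}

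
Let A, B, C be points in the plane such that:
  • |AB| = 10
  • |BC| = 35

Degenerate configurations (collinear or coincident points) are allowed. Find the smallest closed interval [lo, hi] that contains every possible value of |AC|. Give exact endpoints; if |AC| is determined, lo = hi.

|AC| ∈ [25, 45]  (≈ [25.0000, 45.0000])

|AB| ∈ {10}
|BC| ∈ {35}
|AC| ∈ [25, 45]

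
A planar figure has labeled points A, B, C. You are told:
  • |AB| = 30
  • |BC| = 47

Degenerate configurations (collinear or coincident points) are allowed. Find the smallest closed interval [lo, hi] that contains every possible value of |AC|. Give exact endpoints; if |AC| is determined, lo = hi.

|AB| ∈ {30}
|BC| ∈ {47}
|AC| ∈ [17, 77]

|AC| ∈ [17, 77]  (≈ [17.0000, 77.0000])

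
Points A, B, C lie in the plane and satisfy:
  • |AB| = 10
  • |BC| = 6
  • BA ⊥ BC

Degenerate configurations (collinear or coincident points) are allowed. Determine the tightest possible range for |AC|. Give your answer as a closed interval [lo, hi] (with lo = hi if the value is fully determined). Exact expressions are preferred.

|AC| = 2·√(34)  (≈ 11.6619)

|AB| ∈ {10}
|BC| ∈ {6}
|AC| ∈ {2·√(34)}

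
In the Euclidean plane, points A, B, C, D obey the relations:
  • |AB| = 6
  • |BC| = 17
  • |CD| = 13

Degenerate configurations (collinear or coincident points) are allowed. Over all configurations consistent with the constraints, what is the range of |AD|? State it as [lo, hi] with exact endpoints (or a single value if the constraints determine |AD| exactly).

|AB| ∈ {6}
|BC| ∈ {17}
|CD| ∈ {13}
|AC| ∈ [11, 23]
|BD| ∈ [4, 30]
|AD| ∈ [0, 36]

|AD| ∈ [0, 36]  (≈ [0.0000, 36.0000])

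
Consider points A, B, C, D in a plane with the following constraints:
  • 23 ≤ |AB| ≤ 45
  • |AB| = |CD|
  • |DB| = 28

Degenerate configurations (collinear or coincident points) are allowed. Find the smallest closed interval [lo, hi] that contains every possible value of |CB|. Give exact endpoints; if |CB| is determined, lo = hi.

|AB| ∈ [23, 45]
|BD| ∈ {28}
|CD| ∈ [23, 45]
|AD| ∈ [0, 73]
|BC| ∈ [0, 73]
|AC| ∈ [0, 118]

|CB| ∈ [0, 73]  (≈ [0.0000, 73.0000])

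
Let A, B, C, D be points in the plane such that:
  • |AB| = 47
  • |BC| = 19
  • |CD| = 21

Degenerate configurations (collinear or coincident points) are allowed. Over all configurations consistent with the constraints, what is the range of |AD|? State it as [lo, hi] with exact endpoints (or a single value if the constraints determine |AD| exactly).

|AB| ∈ {47}
|BC| ∈ {19}
|CD| ∈ {21}
|AC| ∈ [28, 66]
|BD| ∈ [2, 40]
|AD| ∈ [7, 87]

|AD| ∈ [7, 87]  (≈ [7.0000, 87.0000])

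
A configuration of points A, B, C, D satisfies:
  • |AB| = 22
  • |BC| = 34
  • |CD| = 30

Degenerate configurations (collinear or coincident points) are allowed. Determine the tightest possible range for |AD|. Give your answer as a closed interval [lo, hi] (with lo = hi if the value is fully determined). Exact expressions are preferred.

|AB| ∈ {22}
|BC| ∈ {34}
|CD| ∈ {30}
|AC| ∈ [12, 56]
|BD| ∈ [4, 64]
|AD| ∈ [0, 86]

|AD| ∈ [0, 86]  (≈ [0.0000, 86.0000])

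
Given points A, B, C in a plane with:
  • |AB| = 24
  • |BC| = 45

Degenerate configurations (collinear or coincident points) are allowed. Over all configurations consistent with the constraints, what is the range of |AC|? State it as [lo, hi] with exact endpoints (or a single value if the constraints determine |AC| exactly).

|AC| ∈ [21, 69]  (≈ [21.0000, 69.0000])

|AB| ∈ {24}
|BC| ∈ {45}
|AC| ∈ [21, 69]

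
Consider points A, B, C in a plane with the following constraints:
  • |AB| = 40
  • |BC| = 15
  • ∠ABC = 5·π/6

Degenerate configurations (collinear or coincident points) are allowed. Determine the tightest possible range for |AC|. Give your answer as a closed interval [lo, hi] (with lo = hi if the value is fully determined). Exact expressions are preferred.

|AC| = 5·√(24·√(3) + 73)  (≈ 53.5185)

|AB| ∈ {40}
|BC| ∈ {15}
|AC| ∈ {5·√(24·√(3) + 73)}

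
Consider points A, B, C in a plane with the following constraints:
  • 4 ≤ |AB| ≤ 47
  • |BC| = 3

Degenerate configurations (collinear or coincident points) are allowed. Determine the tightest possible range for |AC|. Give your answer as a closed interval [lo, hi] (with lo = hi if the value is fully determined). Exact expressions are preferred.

|AC| ∈ [1, 50]  (≈ [1.0000, 50.0000])

|AB| ∈ [4, 47]
|BC| ∈ {3}
|AC| ∈ [1, 50]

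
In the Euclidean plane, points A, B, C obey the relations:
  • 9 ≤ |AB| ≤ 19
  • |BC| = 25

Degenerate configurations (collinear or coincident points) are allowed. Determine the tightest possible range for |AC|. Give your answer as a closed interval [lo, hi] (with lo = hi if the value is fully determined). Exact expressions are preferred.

|AB| ∈ [9, 19]
|BC| ∈ {25}
|AC| ∈ [6, 44]

|AC| ∈ [6, 44]  (≈ [6.0000, 44.0000])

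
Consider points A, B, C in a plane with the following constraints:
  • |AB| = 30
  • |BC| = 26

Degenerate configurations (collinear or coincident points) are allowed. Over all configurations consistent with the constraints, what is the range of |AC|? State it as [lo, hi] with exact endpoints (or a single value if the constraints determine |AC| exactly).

|AB| ∈ {30}
|BC| ∈ {26}
|AC| ∈ [4, 56]

|AC| ∈ [4, 56]  (≈ [4.0000, 56.0000])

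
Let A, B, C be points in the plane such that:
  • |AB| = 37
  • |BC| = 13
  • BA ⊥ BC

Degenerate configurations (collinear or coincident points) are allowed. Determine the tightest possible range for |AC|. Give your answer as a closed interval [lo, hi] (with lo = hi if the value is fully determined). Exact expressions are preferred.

|AB| ∈ {37}
|BC| ∈ {13}
|AC| ∈ {√(1538)}

|AC| = √(1538)  (≈ 39.2173)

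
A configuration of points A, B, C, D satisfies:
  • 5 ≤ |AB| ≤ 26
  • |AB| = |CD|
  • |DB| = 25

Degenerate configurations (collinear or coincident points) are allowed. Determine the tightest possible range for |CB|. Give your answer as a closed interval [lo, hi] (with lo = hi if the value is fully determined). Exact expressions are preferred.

|AB| ∈ [5, 26]
|BD| ∈ {25}
|CD| ∈ [5, 26]
|AD| ∈ [0, 51]
|BC| ∈ [0, 51]
|AC| ∈ [0, 77]

|CB| ∈ [0, 51]  (≈ [0.0000, 51.0000])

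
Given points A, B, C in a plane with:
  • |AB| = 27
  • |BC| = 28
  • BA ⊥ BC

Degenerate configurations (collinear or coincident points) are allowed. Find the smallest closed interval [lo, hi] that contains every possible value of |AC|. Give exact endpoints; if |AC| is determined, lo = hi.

|AB| ∈ {27}
|BC| ∈ {28}
|AC| ∈ {√(1513)}

|AC| = √(1513)  (≈ 38.8973)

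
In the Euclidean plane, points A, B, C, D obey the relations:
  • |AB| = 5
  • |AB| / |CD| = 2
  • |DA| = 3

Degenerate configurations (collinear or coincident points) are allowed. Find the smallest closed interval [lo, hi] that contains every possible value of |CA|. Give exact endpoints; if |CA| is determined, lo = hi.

|CA| ∈ [1/2, 11/2]  (≈ [0.5000, 5.5000])

|AB| ∈ {5}
|AD| ∈ {3}
|CD| ∈ {5/2}
|BD| ∈ [2, 8]
|AC| ∈ [1/2, 11/2]
|BC| ∈ [0, 21/2]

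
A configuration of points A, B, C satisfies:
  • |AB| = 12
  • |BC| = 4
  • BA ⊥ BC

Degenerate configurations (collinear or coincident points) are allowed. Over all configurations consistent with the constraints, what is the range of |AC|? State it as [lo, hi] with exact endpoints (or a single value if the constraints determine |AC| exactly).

|AC| = 4·√(10)  (≈ 12.6491)

|AB| ∈ {12}
|BC| ∈ {4}
|AC| ∈ {4·√(10)}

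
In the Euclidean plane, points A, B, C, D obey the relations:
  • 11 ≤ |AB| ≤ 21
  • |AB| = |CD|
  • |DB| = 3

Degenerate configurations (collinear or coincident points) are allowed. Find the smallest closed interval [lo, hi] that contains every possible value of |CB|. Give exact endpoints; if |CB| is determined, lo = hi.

|AB| ∈ [11, 21]
|BD| ∈ {3}
|CD| ∈ [11, 21]
|AD| ∈ [8, 24]
|BC| ∈ [8, 24]
|AC| ∈ [0, 45]

|CB| ∈ [8, 24]  (≈ [8.0000, 24.0000])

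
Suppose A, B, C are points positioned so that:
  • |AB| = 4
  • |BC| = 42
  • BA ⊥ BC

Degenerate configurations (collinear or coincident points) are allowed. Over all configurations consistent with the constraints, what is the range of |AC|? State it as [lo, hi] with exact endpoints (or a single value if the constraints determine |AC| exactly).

|AB| ∈ {4}
|BC| ∈ {42}
|AC| ∈ {2·√(445)}

|AC| = 2·√(445)  (≈ 42.1900)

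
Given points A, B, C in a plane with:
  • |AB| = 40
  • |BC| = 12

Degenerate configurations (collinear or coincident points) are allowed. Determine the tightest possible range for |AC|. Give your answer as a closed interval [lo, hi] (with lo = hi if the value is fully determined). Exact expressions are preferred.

|AC| ∈ [28, 52]  (≈ [28.0000, 52.0000])

|AB| ∈ {40}
|BC| ∈ {12}
|AC| ∈ [28, 52]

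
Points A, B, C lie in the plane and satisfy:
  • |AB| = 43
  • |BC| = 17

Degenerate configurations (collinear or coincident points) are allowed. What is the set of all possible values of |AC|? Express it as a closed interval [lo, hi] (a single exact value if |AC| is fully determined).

|AB| ∈ {43}
|BC| ∈ {17}
|AC| ∈ [26, 60]

|AC| ∈ [26, 60]  (≈ [26.0000, 60.0000])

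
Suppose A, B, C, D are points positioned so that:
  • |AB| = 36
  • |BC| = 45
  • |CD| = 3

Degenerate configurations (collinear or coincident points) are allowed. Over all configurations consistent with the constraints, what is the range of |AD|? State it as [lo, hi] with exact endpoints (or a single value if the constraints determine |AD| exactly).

|AB| ∈ {36}
|BC| ∈ {45}
|CD| ∈ {3}
|AC| ∈ [9, 81]
|BD| ∈ [42, 48]
|AD| ∈ [6, 84]

|AD| ∈ [6, 84]  (≈ [6.0000, 84.0000])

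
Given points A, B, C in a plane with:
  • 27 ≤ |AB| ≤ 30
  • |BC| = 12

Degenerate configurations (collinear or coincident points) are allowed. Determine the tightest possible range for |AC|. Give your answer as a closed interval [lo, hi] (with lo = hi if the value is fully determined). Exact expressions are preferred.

|AC| ∈ [15, 42]  (≈ [15.0000, 42.0000])

|AB| ∈ [27, 30]
|BC| ∈ {12}
|AC| ∈ [15, 42]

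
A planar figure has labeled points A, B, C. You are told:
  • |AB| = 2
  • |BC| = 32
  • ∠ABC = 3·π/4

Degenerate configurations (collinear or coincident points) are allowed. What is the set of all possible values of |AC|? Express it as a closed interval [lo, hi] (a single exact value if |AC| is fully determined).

|AC| = 2·√(16·√(2) + 257)  (≈ 33.4441)

|AB| ∈ {2}
|BC| ∈ {32}
|AC| ∈ {2·√(16·√(2) + 257)}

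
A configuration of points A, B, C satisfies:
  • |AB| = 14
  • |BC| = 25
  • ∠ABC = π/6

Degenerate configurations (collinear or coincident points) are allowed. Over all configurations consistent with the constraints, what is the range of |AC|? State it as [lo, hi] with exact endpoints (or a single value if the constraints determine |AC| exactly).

|AC| = √(821 - 350·√(3))  (≈ 14.6555)

|AB| ∈ {14}
|BC| ∈ {25}
|AC| ∈ {√(821 - 350·√(3))}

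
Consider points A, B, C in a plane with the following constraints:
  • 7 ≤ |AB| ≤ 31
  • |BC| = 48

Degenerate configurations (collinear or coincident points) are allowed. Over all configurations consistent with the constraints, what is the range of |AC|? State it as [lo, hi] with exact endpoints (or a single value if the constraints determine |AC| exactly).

|AC| ∈ [17, 79]  (≈ [17.0000, 79.0000])

|AB| ∈ [7, 31]
|BC| ∈ {48}
|AC| ∈ [17, 79]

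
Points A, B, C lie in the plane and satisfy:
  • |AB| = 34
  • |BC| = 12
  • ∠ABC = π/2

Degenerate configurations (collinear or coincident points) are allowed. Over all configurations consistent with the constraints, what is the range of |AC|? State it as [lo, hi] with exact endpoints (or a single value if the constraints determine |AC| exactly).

|AB| ∈ {34}
|BC| ∈ {12}
|AC| ∈ {10·√(13)}

|AC| = 10·√(13)  (≈ 36.0555)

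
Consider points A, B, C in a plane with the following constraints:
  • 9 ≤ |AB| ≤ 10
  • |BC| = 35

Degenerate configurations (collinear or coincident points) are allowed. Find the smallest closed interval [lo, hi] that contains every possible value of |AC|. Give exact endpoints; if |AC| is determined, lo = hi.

|AC| ∈ [25, 45]  (≈ [25.0000, 45.0000])

|AB| ∈ [9, 10]
|BC| ∈ {35}
|AC| ∈ [25, 45]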